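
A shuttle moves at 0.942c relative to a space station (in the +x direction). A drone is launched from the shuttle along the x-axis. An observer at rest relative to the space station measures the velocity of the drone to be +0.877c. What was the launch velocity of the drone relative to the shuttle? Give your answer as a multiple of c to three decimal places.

-0.374c

Invert the composition law: u' = (u − v)/(1 − uv/c²).
u' = (0.877 − 0.942) / (1 − (0.877)(0.942)) = -0.0650/0.1739 = -0.3739.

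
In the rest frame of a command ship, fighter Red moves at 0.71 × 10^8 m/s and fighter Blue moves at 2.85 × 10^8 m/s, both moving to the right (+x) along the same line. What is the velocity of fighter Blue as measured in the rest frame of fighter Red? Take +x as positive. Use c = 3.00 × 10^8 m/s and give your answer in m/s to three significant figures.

+2.76 × 10^8 m/s

β_A = 0.237, β_B = 0.950 (dividing each by c = 3.00 × 10^8 m/s).
Transform to A's frame with the inverse velocity-addition law: u' = (u − v)/(1 − uv/c²), taking u = β_B and v = β_A.
u' = (0.950 − 0.237) / (1 − (0.237)(0.950)) = 0.7133/0.7752 = 0.9202.
u' = 0.9202 × 3.00 × 10^8 m/s.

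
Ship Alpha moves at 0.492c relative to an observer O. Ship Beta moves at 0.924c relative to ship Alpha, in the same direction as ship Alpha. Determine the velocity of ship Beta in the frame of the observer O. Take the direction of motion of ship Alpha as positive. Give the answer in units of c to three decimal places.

0.973c

With v = 0.492 and u' = 0.924 (in units of c),
u = (u' + v)/(1 + u'v/c²):
u = (0.924 + 0.492) / (1 + 0.924·0.492) = 1.4160/1.4546 = 0.9735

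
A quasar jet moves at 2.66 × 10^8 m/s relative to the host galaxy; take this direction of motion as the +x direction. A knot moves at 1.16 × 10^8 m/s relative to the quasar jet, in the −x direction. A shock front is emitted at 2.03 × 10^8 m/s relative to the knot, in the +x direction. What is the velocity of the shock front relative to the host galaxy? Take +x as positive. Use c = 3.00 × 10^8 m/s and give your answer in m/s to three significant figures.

Apply u = (u' + v)/(1 + u'v/c²) successively, working outward toward the host galaxy.
(Dividing each given speed by c = 3.00 × 10^8 m/s to work in units of c.)
Start: velocity of the quasar jet relative to the host galaxy = 0.8867c.
Compose with the knot (u' = -0.387 in the quasar jet frame): u_1 = (-0.387 + 0.887) / (1 + (-0.387)·0.887) = 0.5000/0.6572 = 0.7609.
Compose with the shock front (u' = 0.677 in the knot frame): u_2 = (0.677 + 0.761) / (1 + 0.677·0.761) = 1.4375/1.5148 = 0.9490.
So u = 0.9490 × 3.00 × 10^8 m/s.

+2.85 × 10^8 m/s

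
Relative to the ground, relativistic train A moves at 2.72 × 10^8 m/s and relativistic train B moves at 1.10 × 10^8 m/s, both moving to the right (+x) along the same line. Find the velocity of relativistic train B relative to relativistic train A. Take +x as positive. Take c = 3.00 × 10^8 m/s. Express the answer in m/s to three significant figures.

β_A = 0.907, β_B = 0.367 (dividing each by c = 3.00 × 10^8 m/s).
Transform to A's frame with the inverse velocity-addition law: u' = (u − v)/(1 − uv/c²), taking u = β_B and v = β_A.
u' = (0.367 − 0.907) / (1 − (0.907)(0.367)) = -0.5400/0.6676 = -0.8089.
u' = -0.8089 × 3.00 × 10^8 m/s.

-2.43 × 10^8 m/s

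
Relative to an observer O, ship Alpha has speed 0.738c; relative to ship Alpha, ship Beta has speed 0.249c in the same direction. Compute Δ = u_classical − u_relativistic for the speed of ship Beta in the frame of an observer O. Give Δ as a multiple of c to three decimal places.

Δ = 0.153c

Galilean: u_cl = 0.249 + 0.738 = 0.9870.
Relativistic: u_rel = (0.249 + 0.738) / (1 + 0.249·0.738) = 0.9870/1.1838 = 0.8338.
Δ = 0.9870 − 0.8338 = 0.1532.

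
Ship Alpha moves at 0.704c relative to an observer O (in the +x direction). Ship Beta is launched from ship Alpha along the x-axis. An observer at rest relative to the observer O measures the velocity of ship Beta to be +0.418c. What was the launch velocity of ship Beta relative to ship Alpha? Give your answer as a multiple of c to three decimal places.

Invert the composition law: u' = (u − v)/(1 − uv/c²).
u' = (0.418 − 0.704) / (1 − (0.418)(0.704)) = -0.2860/0.7057 = -0.4053.

-0.405c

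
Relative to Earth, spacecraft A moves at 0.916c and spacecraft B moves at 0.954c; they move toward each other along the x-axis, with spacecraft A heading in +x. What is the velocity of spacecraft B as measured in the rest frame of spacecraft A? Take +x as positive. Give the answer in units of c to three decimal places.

β_A = 0.916, β_B = -0.954.
Transform to A's frame with the inverse velocity-addition law: u' = (u − v)/(1 − uv/c²), taking u = β_B and v = β_A.
u' = (-0.954 − 0.916) / (1 − (0.916)(-0.954)) = -1.8700/1.8739 = -0.9979.

-0.998c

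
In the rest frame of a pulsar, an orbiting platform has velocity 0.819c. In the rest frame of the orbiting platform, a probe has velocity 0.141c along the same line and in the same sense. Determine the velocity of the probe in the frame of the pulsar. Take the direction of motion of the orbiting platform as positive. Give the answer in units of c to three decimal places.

0.861c

With v = 0.819 and u' = 0.141 (in units of c),
u = (u' + v)/(1 + u'v/c²):
u = (0.141 + 0.819) / (1 + 0.141·0.819) = 0.9600/1.1155 = 0.8606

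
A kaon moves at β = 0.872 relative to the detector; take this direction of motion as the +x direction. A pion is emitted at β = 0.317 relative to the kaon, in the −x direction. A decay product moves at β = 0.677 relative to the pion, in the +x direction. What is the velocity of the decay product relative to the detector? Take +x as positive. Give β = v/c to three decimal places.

Apply u = (u' + v)/(1 + u'v/c²) successively, working outward toward the detector.
Start: velocity of the kaon relative to the detector = 0.8720c.
Compose with the pion (u' = -0.317 in the kaon frame): u_1 = (-0.317 + 0.872) / (1 + (-0.317)·0.872) = 0.5550/0.7236 = 0.7670.
Compose with the decay product (u' = 0.677 in the pion frame): u_2 = (0.677 + 0.767) / (1 + 0.677·0.767) = 1.4440/1.5193 = 0.9505.

β = +0.950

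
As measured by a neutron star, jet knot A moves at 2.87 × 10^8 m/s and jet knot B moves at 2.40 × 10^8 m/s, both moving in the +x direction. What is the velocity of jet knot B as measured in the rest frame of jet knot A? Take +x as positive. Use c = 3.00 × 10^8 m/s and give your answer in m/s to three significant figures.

β_A = 0.957, β_B = 0.800 (dividing each by c = 3.00 × 10^8 m/s).
Transform to A's frame with the inverse velocity-addition law: u' = (u − v)/(1 − uv/c²), taking u = β_B and v = β_A.
u' = (0.800 − 0.957) / (1 − (0.957)(0.800)) = -0.1567/0.2347 = -0.6676.
u' = -0.6676 × 3.00 × 10^8 m/s.

-2.00 × 10^8 m/s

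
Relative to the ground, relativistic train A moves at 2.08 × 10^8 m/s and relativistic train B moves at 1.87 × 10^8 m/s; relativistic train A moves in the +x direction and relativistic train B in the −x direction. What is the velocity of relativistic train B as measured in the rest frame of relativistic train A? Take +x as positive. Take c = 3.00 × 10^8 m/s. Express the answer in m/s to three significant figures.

β_A = 0.693, β_B = -0.623 (dividing each by c = 3.00 × 10^8 m/s).
Transform to A's frame with the inverse velocity-addition law: u' = (u − v)/(1 − uv/c²), taking u = β_B and v = β_A.
u' = (-0.623 − 0.693) / (1 − (0.693)(-0.623)) = -1.3167/1.4322 = -0.9193.
u' = -0.9193 × 3.00 × 10^8 m/s.

-2.76 × 10^8 m/s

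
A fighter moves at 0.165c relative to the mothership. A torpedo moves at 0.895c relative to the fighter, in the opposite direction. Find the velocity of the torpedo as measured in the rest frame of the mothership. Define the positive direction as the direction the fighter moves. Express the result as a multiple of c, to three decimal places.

With v = 0.165 and u' = -0.895 (in units of c),
u = (u' + v)/(1 + u'v/c²):
u = (-0.895 + 0.165) / (1 + (-0.895)·0.165) = -0.7300/0.8523 = -0.8565
(Galilean addition would give -0.730c.)

-0.856c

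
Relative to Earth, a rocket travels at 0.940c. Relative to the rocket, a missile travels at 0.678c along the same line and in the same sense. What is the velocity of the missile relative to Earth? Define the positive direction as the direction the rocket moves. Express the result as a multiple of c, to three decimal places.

With v = 0.940 and u' = 0.678 (in units of c),
u = (u' + v)/(1 + u'v/c²):
u = (0.678 + 0.940) / (1 + 0.678·0.940) = 1.6180/1.6373 = 0.9882

0.988c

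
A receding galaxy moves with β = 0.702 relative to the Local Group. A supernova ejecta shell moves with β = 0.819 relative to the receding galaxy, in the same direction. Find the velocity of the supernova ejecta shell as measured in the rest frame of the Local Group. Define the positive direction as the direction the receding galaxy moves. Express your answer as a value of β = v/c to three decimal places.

With v = 0.702 and u' = 0.819 (in units of c),
u = (u' + v)/(1 + u'v/c²):
u = (0.819 + 0.702) / (1 + 0.819·0.702) = 1.5210/1.5749 = 0.9658

β = 0.966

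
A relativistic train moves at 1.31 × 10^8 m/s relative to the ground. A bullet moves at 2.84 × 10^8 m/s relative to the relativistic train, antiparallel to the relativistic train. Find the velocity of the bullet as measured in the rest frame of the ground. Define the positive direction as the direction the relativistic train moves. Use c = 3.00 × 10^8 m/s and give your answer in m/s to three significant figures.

-2.61 × 10^8 m/s

In units of c (dividing by 3.00 × 10^8 m/s): v = 0.437, u' = -0.947.
u = (u' + v)/(1 + u'v/c²):
u = (-0.947 + 0.437) / (1 + (-0.947)·0.437) = -0.5100/0.5866 = -0.8694
Converting back: u = -0.8694 × 3.00 × 10^8 m/s.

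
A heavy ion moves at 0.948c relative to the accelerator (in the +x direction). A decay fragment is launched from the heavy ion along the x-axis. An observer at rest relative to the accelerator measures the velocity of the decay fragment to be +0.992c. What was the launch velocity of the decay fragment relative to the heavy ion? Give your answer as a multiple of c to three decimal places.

+0.738c

Invert the composition law: u' = (u − v)/(1 − uv/c²).
u' = (0.992 − 0.948) / (1 − (0.992)(0.948)) = 0.0440/0.0596 = 0.7385.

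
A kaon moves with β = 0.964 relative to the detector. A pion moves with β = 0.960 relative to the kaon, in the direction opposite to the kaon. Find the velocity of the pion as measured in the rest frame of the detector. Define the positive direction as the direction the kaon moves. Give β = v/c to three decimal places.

With v = 0.964 and u' = -0.960 (in units of c),
u = (u' + v)/(1 + u'v/c²):
u = (-0.960 + 0.964) / (1 + (-0.960)·0.964) = 0.0040/0.0746 = 0.0536

β = +0.054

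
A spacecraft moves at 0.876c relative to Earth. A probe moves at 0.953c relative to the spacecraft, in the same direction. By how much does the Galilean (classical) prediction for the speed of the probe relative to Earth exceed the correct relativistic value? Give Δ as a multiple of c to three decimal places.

Δ = 0.832c

Galilean: u_cl = 0.953 + 0.876 = 1.8290.
Relativistic: u_rel = (0.953 + 0.876) / (1 + 0.953·0.876) = 1.8290/1.8348 = 0.9968.
Δ = 1.8290 − 0.9968 = 0.8322.
(The classical prediction exceeds c; the relativistic result does not.)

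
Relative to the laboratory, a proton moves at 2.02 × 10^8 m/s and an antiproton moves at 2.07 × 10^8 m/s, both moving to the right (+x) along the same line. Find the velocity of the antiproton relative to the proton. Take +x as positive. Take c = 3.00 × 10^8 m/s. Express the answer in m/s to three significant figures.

β_A = 0.673, β_B = 0.690 (dividing each by c = 3.00 × 10^8 m/s).
Transform to A's frame with the inverse velocity-addition law: u' = (u − v)/(1 − uv/c²), taking u = β_B and v = β_A.
u' = (0.690 − 0.673) / (1 − (0.673)(0.690)) = 0.0167/0.5354 = 0.0311.
u' = 0.0311 × 3.00 × 10^8 m/s.

+9.34 × 10^6 m/s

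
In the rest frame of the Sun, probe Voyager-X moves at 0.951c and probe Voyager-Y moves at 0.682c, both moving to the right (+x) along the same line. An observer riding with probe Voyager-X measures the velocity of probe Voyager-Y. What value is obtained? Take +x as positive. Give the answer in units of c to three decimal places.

-0.765c

β_A = 0.951, β_B = 0.682.
Transform to A's frame with the inverse velocity-addition law: u' = (u − v)/(1 − uv/c²), taking u = β_B and v = β_A.
u' = (0.682 − 0.951) / (1 − (0.951)(0.682)) = -0.2690/0.3514 = -0.7655.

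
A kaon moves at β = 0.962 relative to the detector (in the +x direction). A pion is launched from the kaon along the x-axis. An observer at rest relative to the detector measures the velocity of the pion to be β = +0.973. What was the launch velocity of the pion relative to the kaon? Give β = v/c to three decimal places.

β = +0.172

Invert the composition law: u' = (u − v)/(1 − uv/c²).
u' = (0.973 − 0.962) / (1 − (0.973)(0.962)) = 0.0110/0.0640 = 0.1719.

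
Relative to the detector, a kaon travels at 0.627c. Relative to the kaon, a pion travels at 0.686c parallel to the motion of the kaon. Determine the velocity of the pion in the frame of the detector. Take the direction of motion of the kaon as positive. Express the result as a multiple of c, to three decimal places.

With v = 0.627 and u' = 0.686 (in units of c),
u = (u' + v)/(1 + u'v/c²):
u = (0.686 + 0.627) / (1 + 0.686·0.627) = 1.3130/1.4301 = 0.9181

0.918c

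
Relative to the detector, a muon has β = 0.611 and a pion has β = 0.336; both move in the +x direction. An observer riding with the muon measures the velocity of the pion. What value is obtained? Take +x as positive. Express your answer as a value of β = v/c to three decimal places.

β = -0.346

β_A = 0.611, β_B = 0.336.
Transform to A's frame with the inverse velocity-addition law: u' = (u − v)/(1 − uv/c²), taking u = β_B and v = β_A.
u' = (0.336 − 0.611) / (1 − (0.611)(0.336)) = -0.2750/0.7947 = -0.3460.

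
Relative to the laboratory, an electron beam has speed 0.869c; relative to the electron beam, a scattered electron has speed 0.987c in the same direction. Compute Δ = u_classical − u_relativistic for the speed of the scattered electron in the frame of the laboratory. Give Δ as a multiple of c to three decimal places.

Galilean: u_cl = 0.987 + 0.869 = 1.8560.
Relativistic: u_rel = (0.987 + 0.869) / (1 + 0.987·0.869) = 1.8560/1.8577 = 0.9991.
Δ = 1.8560 − 0.9991 = 0.8569.
(The classical prediction exceeds c; the relativistic result does not.)

Δ = 0.857c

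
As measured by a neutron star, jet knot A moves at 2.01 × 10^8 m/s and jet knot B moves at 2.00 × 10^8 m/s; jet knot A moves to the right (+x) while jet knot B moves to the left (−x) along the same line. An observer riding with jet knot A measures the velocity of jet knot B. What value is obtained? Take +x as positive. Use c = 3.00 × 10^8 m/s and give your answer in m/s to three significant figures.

β_A = 0.670, β_B = -0.667 (dividing each by c = 3.00 × 10^8 m/s).
Transform to A's frame with the inverse velocity-addition law: u' = (u − v)/(1 − uv/c²), taking u = β_B and v = β_A.
u' = (-0.667 − 0.670) / (1 − (0.670)(-0.667)) = -1.3367/1.4467 = -0.9240.
u' = -0.9240 × 3.00 × 10^8 m/s.

-2.77 × 10^8 m/s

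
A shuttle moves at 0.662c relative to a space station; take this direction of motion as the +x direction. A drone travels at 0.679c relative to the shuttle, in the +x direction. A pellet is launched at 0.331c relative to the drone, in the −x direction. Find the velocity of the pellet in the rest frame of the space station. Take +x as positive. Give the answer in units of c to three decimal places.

Apply u = (u' + v)/(1 + u'v/c²) successively, working outward toward the space station.
Start: velocity of the shuttle relative to the space station = 0.6620c.
Compose with the drone (u' = 0.679 in the shuttle frame): u_1 = (0.679 + 0.662) / (1 + 0.679·0.662) = 1.3410/1.4495 = 0.9251.
Compose with the pellet (u' = -0.331 in the drone frame): u_2 = (-0.331 + 0.925) / (1 + (-0.331)·0.925) = 0.5941/0.6938 = 0.8564.

+0.856c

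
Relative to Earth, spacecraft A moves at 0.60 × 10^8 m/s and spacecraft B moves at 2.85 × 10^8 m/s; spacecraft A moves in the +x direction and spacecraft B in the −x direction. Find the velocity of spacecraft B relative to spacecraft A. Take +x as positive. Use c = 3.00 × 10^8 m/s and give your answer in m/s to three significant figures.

-2.90 × 10^8 m/s

β_A = 0.200, β_B = -0.950 (dividing each by c = 3.00 × 10^8 m/s).
Transform to A's frame with the inverse velocity-addition law: u' = (u − v)/(1 − uv/c²), taking u = β_B and v = β_A.
u' = (-0.950 − 0.200) / (1 − (0.200)(-0.950)) = -1.1500/1.1900 = -0.9664.
u' = -0.9664 × 3.00 × 10^8 m/s.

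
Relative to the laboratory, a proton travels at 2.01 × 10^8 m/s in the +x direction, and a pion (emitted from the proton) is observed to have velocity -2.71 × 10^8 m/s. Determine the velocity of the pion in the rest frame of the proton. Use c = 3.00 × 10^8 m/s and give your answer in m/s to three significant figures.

v = 0.670c, u = -0.903c.
Invert the composition law: u' = (u − v)/(1 − uv/c²).
u' = (-0.903 − 0.670) / (1 − (-0.903)(0.670)) = -1.5733/1.6052 = -0.9801.
u' = -0.9801 × 3.00 × 10^8 m/s.

-2.94 × 10^8 m/s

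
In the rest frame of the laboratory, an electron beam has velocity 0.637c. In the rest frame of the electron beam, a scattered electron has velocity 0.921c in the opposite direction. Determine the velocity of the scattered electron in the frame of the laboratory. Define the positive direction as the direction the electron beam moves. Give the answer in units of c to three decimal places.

With v = 0.637 and u' = -0.921 (in units of c),
u = (u' + v)/(1 + u'v/c²):
u = (-0.921 + 0.637) / (1 + (-0.921)·0.637) = -0.2840/0.4133 = -0.6871
(Galilean addition would give -0.284c.)

-0.687c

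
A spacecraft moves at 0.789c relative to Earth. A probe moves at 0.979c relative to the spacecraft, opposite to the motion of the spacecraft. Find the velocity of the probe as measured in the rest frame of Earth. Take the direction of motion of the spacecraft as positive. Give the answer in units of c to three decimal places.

-0.835c

With v = 0.789 and u' = -0.979 (in units of c),
u = (u' + v)/(1 + u'v/c²):
u = (-0.979 + 0.789) / (1 + (-0.979)·0.789) = -0.1900/0.2276 = -0.8349
(Galilean addition would give -0.190c.)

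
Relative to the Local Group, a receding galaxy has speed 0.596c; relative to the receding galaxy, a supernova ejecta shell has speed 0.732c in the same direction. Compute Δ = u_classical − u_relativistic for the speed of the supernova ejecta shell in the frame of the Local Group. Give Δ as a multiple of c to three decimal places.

Galilean: u_cl = 0.732 + 0.596 = 1.3280.
Relativistic: u_rel = (0.732 + 0.596) / (1 + 0.732·0.596) = 1.3280/1.4363 = 0.9246.
Δ = 1.3280 − 0.9246 = 0.4034.
(The classical prediction exceeds c; the relativistic result does not.)

Δ = 0.403c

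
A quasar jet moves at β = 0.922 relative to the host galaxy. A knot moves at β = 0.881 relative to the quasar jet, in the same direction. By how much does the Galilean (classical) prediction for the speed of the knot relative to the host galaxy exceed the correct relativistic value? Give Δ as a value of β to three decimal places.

Δ = 0.808

Galilean: u_cl = 0.881 + 0.922 = 1.8030.
Relativistic: u_rel = (0.881 + 0.922) / (1 + 0.881·0.922) = 1.8030/1.8123 = 0.9949.
Δ = 1.8030 − 0.9949 = 0.8081.
(The classical prediction exceeds c; the relativistic result does not.)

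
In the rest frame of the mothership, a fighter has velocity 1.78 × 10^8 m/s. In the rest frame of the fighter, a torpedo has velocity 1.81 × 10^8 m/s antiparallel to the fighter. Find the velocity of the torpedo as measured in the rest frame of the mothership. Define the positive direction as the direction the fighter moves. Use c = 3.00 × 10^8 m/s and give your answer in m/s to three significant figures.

In units of c (dividing by 3.00 × 10^8 m/s): v = 0.593, u' = -0.603.
u = (u' + v)/(1 + u'v/c²):
u = (-0.603 + 0.593) / (1 + (-0.603)·0.593) = -0.0100/0.6420 = -0.0156
(Galilean addition would give -0.010c.)
Converting back: u = -0.0156 × 3.00 × 10^8 m/s.

-4.67 × 10^6 m/s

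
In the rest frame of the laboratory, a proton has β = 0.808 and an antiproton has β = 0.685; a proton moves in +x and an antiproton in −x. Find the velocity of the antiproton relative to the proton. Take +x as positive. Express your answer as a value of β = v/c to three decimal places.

β_A = 0.808, β_B = -0.685.
Transform to A's frame with the inverse velocity-addition law: u' = (u − v)/(1 − uv/c²), taking u = β_B and v = β_A.
u' = (-0.685 − 0.808) / (1 − (0.808)(-0.685)) = -1.4930/1.5535 = -0.9611.

β = -0.961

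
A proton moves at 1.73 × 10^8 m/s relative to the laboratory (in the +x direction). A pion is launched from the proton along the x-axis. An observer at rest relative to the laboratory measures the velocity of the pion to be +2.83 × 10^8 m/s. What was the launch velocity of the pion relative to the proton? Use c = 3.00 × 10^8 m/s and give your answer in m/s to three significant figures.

v = 0.577c, u = 0.943c.
Invert the composition law: u' = (u − v)/(1 − uv/c²).
u' = (0.943 − 0.577) / (1 − (0.943)(0.577)) = 0.3667/0.4560 = 0.8041.
u' = 0.8041 × 3.00 × 10^8 m/s.

+2.41 × 10^8 m/s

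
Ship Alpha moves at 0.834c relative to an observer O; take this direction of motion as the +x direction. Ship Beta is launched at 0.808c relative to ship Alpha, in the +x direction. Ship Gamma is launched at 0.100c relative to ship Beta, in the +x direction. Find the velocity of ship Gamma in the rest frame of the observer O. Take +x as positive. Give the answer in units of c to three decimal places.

Apply u = (u' + v)/(1 + u'v/c²) successively, working outward toward the observer O.
Start: velocity of ship Alpha relative to the observer O = 0.8340c.
Compose with ship Beta (u' = 0.808 in ship Alpha frame): u_1 = (0.808 + 0.834) / (1 + 0.808·0.834) = 1.6420/1.6739 = 0.9810.
Compose with ship Gamma (u' = 0.100 in ship Beta frame): u_2 = (0.100 + 0.981) / (1 + 0.100·0.981) = 1.0810/1.0981 = 0.9844.

0.984c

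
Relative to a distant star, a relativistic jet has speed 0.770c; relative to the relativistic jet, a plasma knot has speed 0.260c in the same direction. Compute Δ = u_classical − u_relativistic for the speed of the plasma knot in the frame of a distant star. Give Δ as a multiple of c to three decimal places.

Galilean: u_cl = 0.260 + 0.770 = 1.0300.
Relativistic: u_rel = (0.260 + 0.770) / (1 + 0.260·0.770) = 1.0300/1.2002 = 0.8582.
Δ = 1.0300 − 0.8582 = 0.1718.
(The classical prediction exceeds c; the relativistic result does not.)

Δ = 0.172c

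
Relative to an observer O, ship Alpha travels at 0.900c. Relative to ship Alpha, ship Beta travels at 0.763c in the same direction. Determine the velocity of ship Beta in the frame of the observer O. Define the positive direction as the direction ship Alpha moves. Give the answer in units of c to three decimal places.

With v = 0.900 and u' = 0.763 (in units of c),
u = (u' + v)/(1 + u'v/c²):
u = (0.763 + 0.900) / (1 + 0.763·0.900) = 1.6630/1.6867 = 0.9859
(Galilean addition would give +1.663c, exceeding c.)

0.986c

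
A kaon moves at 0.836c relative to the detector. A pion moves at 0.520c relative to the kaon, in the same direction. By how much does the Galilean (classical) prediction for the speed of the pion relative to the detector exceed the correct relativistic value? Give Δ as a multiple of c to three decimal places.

Galilean: u_cl = 0.520 + 0.836 = 1.3560.
Relativistic: u_rel = (0.520 + 0.836) / (1 + 0.520·0.836) = 1.3560/1.4347 = 0.9451.
Δ = 1.3560 − 0.9451 = 0.4109.
(The classical prediction exceeds c; the relativistic result does not.)

Δ = 0.411c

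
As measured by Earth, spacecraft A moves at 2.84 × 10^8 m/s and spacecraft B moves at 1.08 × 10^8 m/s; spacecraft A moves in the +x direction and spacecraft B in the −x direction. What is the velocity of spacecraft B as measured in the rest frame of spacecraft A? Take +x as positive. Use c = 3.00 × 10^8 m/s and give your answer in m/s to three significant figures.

β_A = 0.947, β_B = -0.360 (dividing each by c = 3.00 × 10^8 m/s).
Transform to A's frame with the inverse velocity-addition law: u' = (u − v)/(1 − uv/c²), taking u = β_B and v = β_A.
u' = (-0.360 − 0.947) / (1 − (0.947)(-0.360)) = -1.3067/1.3408 = -0.9745.
u' = -0.9745 × 3.00 × 10^8 m/s.

-2.92 × 10^8 m/s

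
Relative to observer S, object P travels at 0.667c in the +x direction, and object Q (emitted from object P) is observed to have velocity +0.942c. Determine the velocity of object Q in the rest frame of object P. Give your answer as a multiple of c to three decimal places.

Invert the composition law: u' = (u − v)/(1 − uv/c²).
u' = (0.942 − 0.667) / (1 − (0.942)(0.667)) = 0.2750/0.3717 = 0.7399.

+0.740c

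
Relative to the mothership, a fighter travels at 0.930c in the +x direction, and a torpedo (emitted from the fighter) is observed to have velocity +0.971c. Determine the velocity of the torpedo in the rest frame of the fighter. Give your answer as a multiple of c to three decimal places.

Invert the composition law: u' = (u − v)/(1 − uv/c²).
u' = (0.971 − 0.930) / (1 − (0.971)(0.930)) = 0.0410/0.0970 = 0.4228.

+0.423c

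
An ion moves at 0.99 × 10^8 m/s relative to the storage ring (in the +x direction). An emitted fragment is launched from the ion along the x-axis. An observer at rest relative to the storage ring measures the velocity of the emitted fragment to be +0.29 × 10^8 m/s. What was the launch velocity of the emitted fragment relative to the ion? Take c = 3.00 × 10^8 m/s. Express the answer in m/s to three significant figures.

-7.23 × 10^7 m/s

v = 0.330c, u = 0.097c.
Invert the composition law: u' = (u − v)/(1 − uv/c²).
u' = (0.097 − 0.330) / (1 − (0.097)(0.330)) = -0.2333/0.9681 = -0.2410.
u' = -0.2410 × 3.00 × 10^8 m/s.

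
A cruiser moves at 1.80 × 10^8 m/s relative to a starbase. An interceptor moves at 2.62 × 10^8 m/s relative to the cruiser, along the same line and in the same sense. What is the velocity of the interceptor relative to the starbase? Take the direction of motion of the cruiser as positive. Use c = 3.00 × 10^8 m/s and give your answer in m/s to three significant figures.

2.90 × 10^8 m/s

In units of c (dividing by 3.00 × 10^8 m/s): v = 0.600, u' = 0.873.
u = (u' + v)/(1 + u'v/c²):
u = (0.873 + 0.600) / (1 + 0.873·0.600) = 1.4733/1.5240 = 0.9668
Converting back: u = 0.9668 × 3.00 × 10^8 m/s.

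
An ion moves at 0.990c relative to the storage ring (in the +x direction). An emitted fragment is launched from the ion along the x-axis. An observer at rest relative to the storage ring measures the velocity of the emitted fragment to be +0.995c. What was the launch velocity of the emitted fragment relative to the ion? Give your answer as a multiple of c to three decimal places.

Invert the composition law: u' = (u − v)/(1 − uv/c²).
u' = (0.995 − 0.990) / (1 − (0.995)(0.990)) = 0.0050/0.0149 = 0.3344.

+0.334c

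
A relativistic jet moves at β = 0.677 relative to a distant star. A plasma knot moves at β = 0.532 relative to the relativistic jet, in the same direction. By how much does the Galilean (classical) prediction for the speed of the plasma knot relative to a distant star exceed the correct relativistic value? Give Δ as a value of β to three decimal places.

Δ = 0.320

Galilean: u_cl = 0.532 + 0.677 = 1.2090.
Relativistic: u_rel = (0.532 + 0.677) / (1 + 0.532·0.677) = 1.2090/1.3602 = 0.8889.
Δ = 1.2090 − 0.8889 = 0.3201.
(The classical prediction exceeds c; the relativistic result does not.)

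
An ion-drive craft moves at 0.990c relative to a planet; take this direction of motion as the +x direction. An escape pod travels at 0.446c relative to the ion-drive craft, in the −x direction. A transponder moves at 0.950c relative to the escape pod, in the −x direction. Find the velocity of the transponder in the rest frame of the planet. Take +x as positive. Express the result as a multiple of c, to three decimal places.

+0.323c

Apply u = (u' + v)/(1 + u'v/c²) successively, working outward toward the planet.
Start: velocity of the ion-drive craft relative to the planet = 0.9900c.
Compose with the escape pod (u' = -0.446 in the ion-drive craft frame): u_1 = (-0.446 + 0.990) / (1 + (-0.446)·0.990) = 0.5440/0.5585 = 0.9741.
Compose with the transponder (u' = -0.950 in the escape pod frame): u_2 = (-0.950 + 0.974) / (1 + (-0.950)·0.974) = 0.0241/0.0746 = 0.3232.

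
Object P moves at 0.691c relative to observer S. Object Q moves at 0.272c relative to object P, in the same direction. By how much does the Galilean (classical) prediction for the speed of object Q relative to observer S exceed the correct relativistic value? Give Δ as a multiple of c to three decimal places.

Δ = 0.152c

Galilean: u_cl = 0.272 + 0.691 = 0.9630.
Relativistic: u_rel = (0.272 + 0.691) / (1 + 0.272·0.691) = 0.9630/1.1880 = 0.8106.
Δ = 0.9630 − 0.8106 = 0.1524.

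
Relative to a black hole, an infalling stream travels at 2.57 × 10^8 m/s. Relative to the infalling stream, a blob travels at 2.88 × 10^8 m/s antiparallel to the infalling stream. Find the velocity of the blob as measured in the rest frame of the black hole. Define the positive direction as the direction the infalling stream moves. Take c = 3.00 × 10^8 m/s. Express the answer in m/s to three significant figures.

-1.75 × 10^8 m/s

In units of c (dividing by 3.00 × 10^8 m/s): v = 0.857, u' = -0.960.
u = (u' + v)/(1 + u'v/c²):
u = (-0.960 + 0.857) / (1 + (-0.960)·0.857) = -0.1033/0.1776 = -0.5818
(Galilean addition would give -0.103c.)
Converting back: u = -0.5818 × 3.00 × 10^8 m/s.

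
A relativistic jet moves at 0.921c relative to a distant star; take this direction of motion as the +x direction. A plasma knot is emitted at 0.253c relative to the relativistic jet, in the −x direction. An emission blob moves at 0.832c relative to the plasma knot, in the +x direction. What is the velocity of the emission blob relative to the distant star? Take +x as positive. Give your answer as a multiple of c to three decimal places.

+0.987c

Apply u = (u' + v)/(1 + u'v/c²) successively, working outward toward the distant star.
Start: velocity of the relativistic jet relative to the distant star = 0.9210c.
Compose with the plasma knot (u' = -0.253 in the relativistic jet frame): u_1 = (-0.253 + 0.921) / (1 + (-0.253)·0.921) = 0.6680/0.7670 = 0.8709.
Compose with the emission blob (u' = 0.832 in the plasma knot frame): u_2 = (0.832 + 0.871) / (1 + 0.832·0.871) = 1.7029/1.7246 = 0.9874.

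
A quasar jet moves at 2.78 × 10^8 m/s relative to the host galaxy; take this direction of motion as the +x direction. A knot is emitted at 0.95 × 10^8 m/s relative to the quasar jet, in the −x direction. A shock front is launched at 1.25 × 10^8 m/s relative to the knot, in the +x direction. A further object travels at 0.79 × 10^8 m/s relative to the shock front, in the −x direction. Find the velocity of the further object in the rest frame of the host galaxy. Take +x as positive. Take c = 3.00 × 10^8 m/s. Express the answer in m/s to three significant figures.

Apply u = (u' + v)/(1 + u'v/c²) successively, working outward toward the host galaxy.
(Dividing each given speed by c = 3.00 × 10^8 m/s to work in units of c.)
Start: velocity of the quasar jet relative to the host galaxy = 0.9267c.
Compose with the knot (u' = -0.317 in the quasar jet frame): u_1 = (-0.317 + 0.927) / (1 + (-0.317)·0.927) = 0.6100/0.7066 = 0.8633.
Compose with the shock front (u' = 0.417 in the knot frame): u_2 = (0.417 + 0.863) / (1 + 0.417·0.863) = 1.2800/1.3597 = 0.9414.
Compose with the further object (u' = -0.263 in the shock front frame): u_3 = (-0.263 + 0.941) / (1 + (-0.263)·0.941) = 0.6780/0.7521 = 0.9015.
So u = 0.9015 × 3.00 × 10^8 m/s.

+2.70 × 10^8 m/s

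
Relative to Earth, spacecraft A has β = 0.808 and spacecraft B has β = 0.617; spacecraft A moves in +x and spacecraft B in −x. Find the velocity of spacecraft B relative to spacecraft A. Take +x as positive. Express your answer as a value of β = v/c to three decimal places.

β = -0.951

β_A = 0.808, β_B = -0.617.
Transform to A's frame with the inverse velocity-addition law: u' = (u − v)/(1 − uv/c²), taking u = β_B and v = β_A.
u' = (-0.617 − 0.808) / (1 − (0.808)(-0.617)) = -1.4250/1.4985 = -0.9509.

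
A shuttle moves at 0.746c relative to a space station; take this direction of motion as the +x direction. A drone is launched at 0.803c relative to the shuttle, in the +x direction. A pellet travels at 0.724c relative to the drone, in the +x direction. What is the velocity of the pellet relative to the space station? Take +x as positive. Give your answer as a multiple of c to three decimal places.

Apply u = (u' + v)/(1 + u'v/c²) successively, working outward toward the space station.
Start: velocity of the shuttle relative to the space station = 0.7460c.
Compose with the drone (u' = 0.803 in the shuttle frame): u_1 = (0.803 + 0.746) / (1 + 0.803·0.746) = 1.5490/1.5990 = 0.9687.
Compose with the pellet (u' = 0.724 in the drone frame): u_2 = (0.724 + 0.969) / (1 + 0.724·0.969) = 1.6927/1.7013 = 0.9949.

0.995c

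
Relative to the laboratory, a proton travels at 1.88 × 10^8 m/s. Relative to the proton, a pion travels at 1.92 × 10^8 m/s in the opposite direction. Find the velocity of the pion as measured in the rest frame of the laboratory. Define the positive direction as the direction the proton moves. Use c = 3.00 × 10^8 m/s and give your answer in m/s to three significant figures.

In units of c (dividing by 3.00 × 10^8 m/s): v = 0.627, u' = -0.640.
u = (u' + v)/(1 + u'v/c²):
u = (-0.640 + 0.627) / (1 + (-0.640)·0.627) = -0.0133/0.5989 = -0.0223
Converting back: u = -0.0223 × 3.00 × 10^8 m/s.

-6.68 × 10^6 m/s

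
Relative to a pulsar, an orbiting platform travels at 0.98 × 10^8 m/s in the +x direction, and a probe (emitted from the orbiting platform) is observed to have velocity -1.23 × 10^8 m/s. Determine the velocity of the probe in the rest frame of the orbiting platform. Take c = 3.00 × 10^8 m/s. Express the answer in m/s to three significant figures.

v = 0.327c, u = -0.410c.
Invert the composition law: u' = (u − v)/(1 − uv/c²).
u' = (-0.410 − 0.327) / (1 − (-0.410)(0.327)) = -0.7367/1.1339 = -0.6497.
u' = -0.6497 × 3.00 × 10^8 m/s.

-1.95 × 10^8 m/s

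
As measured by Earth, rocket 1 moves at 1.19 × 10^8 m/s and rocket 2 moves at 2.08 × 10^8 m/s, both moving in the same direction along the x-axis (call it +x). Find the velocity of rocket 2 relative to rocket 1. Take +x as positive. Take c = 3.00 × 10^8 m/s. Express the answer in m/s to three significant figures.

β_A = 0.397, β_B = 0.693 (dividing each by c = 3.00 × 10^8 m/s).
Transform to A's frame with the inverse velocity-addition law: u' = (u − v)/(1 − uv/c²), taking u = β_B and v = β_A.
u' = (0.693 − 0.397) / (1 − (0.397)(0.693)) = 0.2967/0.7250 = 0.4092.
u' = 0.4092 × 3.00 × 10^8 m/s.

+1.23 × 10^8 m/s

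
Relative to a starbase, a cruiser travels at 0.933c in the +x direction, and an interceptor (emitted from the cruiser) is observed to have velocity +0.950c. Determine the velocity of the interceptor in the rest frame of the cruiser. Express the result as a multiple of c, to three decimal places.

Invert the composition law: u' = (u − v)/(1 − uv/c²).
u' = (0.950 − 0.933) / (1 − (0.950)(0.933)) = 0.0170/0.1137 = 0.1496.

+0.150c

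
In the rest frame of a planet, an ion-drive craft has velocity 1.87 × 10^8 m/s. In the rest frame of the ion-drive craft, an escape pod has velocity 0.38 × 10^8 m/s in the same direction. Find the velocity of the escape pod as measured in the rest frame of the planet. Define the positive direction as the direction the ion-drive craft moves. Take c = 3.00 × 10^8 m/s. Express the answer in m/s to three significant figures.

In units of c (dividing by 3.00 × 10^8 m/s): v = 0.623, u' = 0.127.
u = (u' + v)/(1 + u'v/c²):
u = (0.127 + 0.623) / (1 + 0.127·0.623) = 0.7500/1.0790 = 0.6951
Converting back: u = 0.6951 × 3.00 × 10^8 m/s.

2.09 × 10^8 m/s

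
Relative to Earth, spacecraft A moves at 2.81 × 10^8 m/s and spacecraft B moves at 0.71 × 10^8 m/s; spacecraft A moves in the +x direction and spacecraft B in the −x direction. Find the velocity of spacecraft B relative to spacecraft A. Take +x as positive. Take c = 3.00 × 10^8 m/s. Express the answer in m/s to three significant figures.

β_A = 0.937, β_B = -0.237 (dividing each by c = 3.00 × 10^8 m/s).
Transform to A's frame with the inverse velocity-addition law: u' = (u − v)/(1 − uv/c²), taking u = β_B and v = β_A.
u' = (-0.237 − 0.937) / (1 − (0.937)(-0.237)) = -1.1733/1.2217 = -0.9604.
u' = -0.9604 × 3.00 × 10^8 m/s.

-2.88 × 10^8 m/s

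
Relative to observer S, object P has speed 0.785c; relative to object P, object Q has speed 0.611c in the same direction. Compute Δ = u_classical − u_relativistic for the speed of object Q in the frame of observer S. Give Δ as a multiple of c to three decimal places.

Galilean: u_cl = 0.611 + 0.785 = 1.3960.
Relativistic: u_rel = (0.611 + 0.785) / (1 + 0.611·0.785) = 1.3960/1.4796 = 0.9435.
Δ = 1.3960 − 0.9435 = 0.4525.
(The classical prediction exceeds c; the relativistic result does not.)

Δ = 0.453c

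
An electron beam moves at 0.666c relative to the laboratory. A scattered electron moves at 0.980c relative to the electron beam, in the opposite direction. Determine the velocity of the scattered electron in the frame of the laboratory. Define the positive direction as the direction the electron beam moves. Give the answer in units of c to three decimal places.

With v = 0.666 and u' = -0.980 (in units of c),
u = (u' + v)/(1 + u'v/c²):
u = (-0.980 + 0.666) / (1 + (-0.980)·0.666) = -0.3140/0.3473 = -0.9041
(Galilean addition would give -0.314c.)

-0.904c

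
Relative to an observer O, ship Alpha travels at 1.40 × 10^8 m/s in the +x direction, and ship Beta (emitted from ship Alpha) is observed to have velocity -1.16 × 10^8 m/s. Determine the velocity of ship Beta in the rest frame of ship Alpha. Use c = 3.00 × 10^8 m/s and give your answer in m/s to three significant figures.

-2.17 × 10^8 m/s

v = 0.467c, u = -0.387c.
Invert the composition law: u' = (u − v)/(1 − uv/c²).
u' = (-0.387 − 0.467) / (1 − (-0.387)(0.467)) = -0.8533/1.1804 = -0.7229.
u' = -0.7229 × 3.00 × 10^8 m/s.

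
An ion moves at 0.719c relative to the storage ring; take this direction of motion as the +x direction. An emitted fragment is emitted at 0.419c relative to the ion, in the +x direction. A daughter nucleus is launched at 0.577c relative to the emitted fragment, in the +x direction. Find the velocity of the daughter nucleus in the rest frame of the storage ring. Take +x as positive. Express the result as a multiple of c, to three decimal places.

Apply u = (u' + v)/(1 + u'v/c²) successively, working outward toward the storage ring.
Start: velocity of the ion relative to the storage ring = 0.7190c.
Compose with the emitted fragment (u' = 0.419 in the ion frame): u_1 = (0.419 + 0.719) / (1 + 0.419·0.719) = 1.1380/1.3013 = 0.8745.
Compose with the daughter nucleus (u' = 0.577 in the emitted fragment frame): u_2 = (0.577 + 0.875) / (1 + 0.577·0.875) = 1.4515/1.5046 = 0.9647.

0.965c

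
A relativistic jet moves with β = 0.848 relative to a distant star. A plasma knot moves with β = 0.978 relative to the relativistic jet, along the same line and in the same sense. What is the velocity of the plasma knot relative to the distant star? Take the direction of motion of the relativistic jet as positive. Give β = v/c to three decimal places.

With v = 0.848 and u' = 0.978 (in units of c),
u = (u' + v)/(1 + u'v/c²):
u = (0.978 + 0.848) / (1 + 0.978·0.848) = 1.8260/1.8293 = 0.9982

β = 0.998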